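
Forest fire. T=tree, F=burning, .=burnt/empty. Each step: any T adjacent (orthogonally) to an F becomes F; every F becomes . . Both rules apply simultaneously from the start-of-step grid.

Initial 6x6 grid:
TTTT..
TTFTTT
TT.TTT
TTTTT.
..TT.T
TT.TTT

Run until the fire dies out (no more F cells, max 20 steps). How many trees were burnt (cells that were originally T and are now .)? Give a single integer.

Step 1: +3 fires, +1 burnt (F count now 3)
Step 2: +6 fires, +3 burnt (F count now 6)
Step 3: +6 fires, +6 burnt (F count now 6)
Step 4: +5 fires, +6 burnt (F count now 5)
Step 5: +2 fires, +5 burnt (F count now 2)
Step 6: +1 fires, +2 burnt (F count now 1)
Step 7: +1 fires, +1 burnt (F count now 1)
Step 8: +1 fires, +1 burnt (F count now 1)
Step 9: +0 fires, +1 burnt (F count now 0)
Fire out after step 9
Initially T: 27, now '.': 34
Total burnt (originally-T cells now '.'): 25

Answer: 25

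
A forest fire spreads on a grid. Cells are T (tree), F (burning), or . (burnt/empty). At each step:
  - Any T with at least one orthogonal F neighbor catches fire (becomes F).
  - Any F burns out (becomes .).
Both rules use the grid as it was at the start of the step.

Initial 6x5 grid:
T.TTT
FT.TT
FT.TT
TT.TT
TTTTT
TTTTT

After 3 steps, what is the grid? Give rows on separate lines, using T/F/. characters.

Step 1: 4 trees catch fire, 2 burn out
  F.TTT
  .F.TT
  .F.TT
  FT.TT
  TTTTT
  TTTTT
Step 2: 2 trees catch fire, 4 burn out
  ..TTT
  ...TT
  ...TT
  .F.TT
  FTTTT
  TTTTT
Step 3: 2 trees catch fire, 2 burn out
  ..TTT
  ...TT
  ...TT
  ...TT
  .FTTT
  FTTTT

..TTT
...TT
...TT
...TT
.FTTT
FTTTT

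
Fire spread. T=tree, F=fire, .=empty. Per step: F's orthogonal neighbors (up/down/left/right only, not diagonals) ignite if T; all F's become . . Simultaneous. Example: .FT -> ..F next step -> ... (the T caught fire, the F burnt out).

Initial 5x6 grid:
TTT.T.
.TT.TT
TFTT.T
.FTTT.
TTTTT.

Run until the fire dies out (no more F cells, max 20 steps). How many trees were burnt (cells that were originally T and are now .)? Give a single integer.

Step 1: +5 fires, +2 burnt (F count now 5)
Step 2: +6 fires, +5 burnt (F count now 6)
Step 3: +4 fires, +6 burnt (F count now 4)
Step 4: +1 fires, +4 burnt (F count now 1)
Step 5: +0 fires, +1 burnt (F count now 0)
Fire out after step 5
Initially T: 20, now '.': 26
Total burnt (originally-T cells now '.'): 16

Answer: 16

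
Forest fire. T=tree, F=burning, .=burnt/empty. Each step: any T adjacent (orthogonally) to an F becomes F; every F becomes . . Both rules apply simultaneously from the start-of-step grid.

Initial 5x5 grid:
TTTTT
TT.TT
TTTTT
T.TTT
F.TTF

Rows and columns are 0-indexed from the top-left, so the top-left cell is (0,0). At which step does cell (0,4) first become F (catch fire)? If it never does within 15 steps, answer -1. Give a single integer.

Step 1: cell (0,4)='T' (+3 fires, +2 burnt)
Step 2: cell (0,4)='T' (+4 fires, +3 burnt)
Step 3: cell (0,4)='T' (+5 fires, +4 burnt)
Step 4: cell (0,4)='F' (+5 fires, +5 burnt)
  -> target ignites at step 4
Step 5: cell (0,4)='.' (+2 fires, +5 burnt)
Step 6: cell (0,4)='.' (+1 fires, +2 burnt)
Step 7: cell (0,4)='.' (+0 fires, +1 burnt)
  fire out at step 7

4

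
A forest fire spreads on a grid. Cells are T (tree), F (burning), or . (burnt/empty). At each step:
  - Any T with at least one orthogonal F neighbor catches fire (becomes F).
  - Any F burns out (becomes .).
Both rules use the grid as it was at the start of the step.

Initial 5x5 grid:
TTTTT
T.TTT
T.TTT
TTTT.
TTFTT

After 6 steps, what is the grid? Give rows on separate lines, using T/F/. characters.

Step 1: 3 trees catch fire, 1 burn out
  TTTTT
  T.TTT
  T.TTT
  TTFT.
  TF.FT
Step 2: 5 trees catch fire, 3 burn out
  TTTTT
  T.TTT
  T.FTT
  TF.F.
  F...F
Step 3: 3 trees catch fire, 5 burn out
  TTTTT
  T.FTT
  T..FT
  F....
  .....
Step 4: 4 trees catch fire, 3 burn out
  TTFTT
  T..FT
  F...F
  .....
  .....
Step 5: 4 trees catch fire, 4 burn out
  TF.FT
  F...F
  .....
  .....
  .....
Step 6: 2 trees catch fire, 4 burn out
  F...F
  .....
  .....
  .....
  .....

F...F
.....
.....
.....
.....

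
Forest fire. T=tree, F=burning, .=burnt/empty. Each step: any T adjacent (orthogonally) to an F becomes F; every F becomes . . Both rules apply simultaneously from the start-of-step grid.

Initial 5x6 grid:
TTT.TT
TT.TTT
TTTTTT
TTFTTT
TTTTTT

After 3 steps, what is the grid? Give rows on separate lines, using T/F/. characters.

Step 1: 4 trees catch fire, 1 burn out
  TTT.TT
  TT.TTT
  TTFTTT
  TF.FTT
  TTFTTT
Step 2: 6 trees catch fire, 4 burn out
  TTT.TT
  TT.TTT
  TF.FTT
  F...FT
  TF.FTT
Step 3: 7 trees catch fire, 6 burn out
  TTT.TT
  TF.FTT
  F...FT
  .....F
  F...FT

TTT.TT
TF.FTT
F...FT
.....F
F...FT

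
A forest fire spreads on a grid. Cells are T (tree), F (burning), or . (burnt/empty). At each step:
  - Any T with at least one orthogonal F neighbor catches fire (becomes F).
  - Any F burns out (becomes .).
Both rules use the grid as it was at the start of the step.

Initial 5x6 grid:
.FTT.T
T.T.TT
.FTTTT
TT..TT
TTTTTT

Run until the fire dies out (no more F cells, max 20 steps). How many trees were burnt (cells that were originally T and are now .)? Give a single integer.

Answer: 20

Derivation:
Step 1: +3 fires, +2 burnt (F count now 3)
Step 2: +5 fires, +3 burnt (F count now 5)
Step 3: +3 fires, +5 burnt (F count now 3)
Step 4: +4 fires, +3 burnt (F count now 4)
Step 5: +3 fires, +4 burnt (F count now 3)
Step 6: +2 fires, +3 burnt (F count now 2)
Step 7: +0 fires, +2 burnt (F count now 0)
Fire out after step 7
Initially T: 21, now '.': 29
Total burnt (originally-T cells now '.'): 20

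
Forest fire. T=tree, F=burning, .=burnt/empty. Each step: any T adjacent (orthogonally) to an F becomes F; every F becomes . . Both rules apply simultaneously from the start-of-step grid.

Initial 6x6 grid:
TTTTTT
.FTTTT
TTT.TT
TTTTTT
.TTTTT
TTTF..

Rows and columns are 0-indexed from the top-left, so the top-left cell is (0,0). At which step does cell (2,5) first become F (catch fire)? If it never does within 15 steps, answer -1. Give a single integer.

Step 1: cell (2,5)='T' (+5 fires, +2 burnt)
Step 2: cell (2,5)='T' (+10 fires, +5 burnt)
Step 3: cell (2,5)='T' (+8 fires, +10 burnt)
Step 4: cell (2,5)='T' (+4 fires, +8 burnt)
Step 5: cell (2,5)='F' (+2 fires, +4 burnt)
  -> target ignites at step 5
Step 6: cell (2,5)='.' (+0 fires, +2 burnt)
  fire out at step 6

5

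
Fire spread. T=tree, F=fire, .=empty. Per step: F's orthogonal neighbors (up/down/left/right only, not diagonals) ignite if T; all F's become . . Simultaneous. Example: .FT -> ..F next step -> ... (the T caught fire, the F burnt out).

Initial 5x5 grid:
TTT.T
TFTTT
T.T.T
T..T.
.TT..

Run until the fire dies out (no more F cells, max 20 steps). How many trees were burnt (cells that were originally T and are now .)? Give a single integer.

Step 1: +3 fires, +1 burnt (F count now 3)
Step 2: +5 fires, +3 burnt (F count now 5)
Step 3: +2 fires, +5 burnt (F count now 2)
Step 4: +2 fires, +2 burnt (F count now 2)
Step 5: +0 fires, +2 burnt (F count now 0)
Fire out after step 5
Initially T: 15, now '.': 22
Total burnt (originally-T cells now '.'): 12

Answer: 12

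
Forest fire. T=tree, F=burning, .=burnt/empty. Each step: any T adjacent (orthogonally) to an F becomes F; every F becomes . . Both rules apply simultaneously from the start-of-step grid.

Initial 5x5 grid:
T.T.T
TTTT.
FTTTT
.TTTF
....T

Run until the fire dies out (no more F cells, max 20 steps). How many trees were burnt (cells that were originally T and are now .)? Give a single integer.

Answer: 14

Derivation:
Step 1: +5 fires, +2 burnt (F count now 5)
Step 2: +6 fires, +5 burnt (F count now 6)
Step 3: +2 fires, +6 burnt (F count now 2)
Step 4: +1 fires, +2 burnt (F count now 1)
Step 5: +0 fires, +1 burnt (F count now 0)
Fire out after step 5
Initially T: 15, now '.': 24
Total burnt (originally-T cells now '.'): 14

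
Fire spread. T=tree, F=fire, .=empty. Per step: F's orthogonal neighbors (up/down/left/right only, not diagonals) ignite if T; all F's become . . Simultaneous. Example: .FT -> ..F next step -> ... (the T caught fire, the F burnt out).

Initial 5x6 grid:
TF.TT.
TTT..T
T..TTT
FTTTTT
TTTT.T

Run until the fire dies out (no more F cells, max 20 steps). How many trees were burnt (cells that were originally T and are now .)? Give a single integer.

Answer: 19

Derivation:
Step 1: +5 fires, +2 burnt (F count now 5)
Step 2: +4 fires, +5 burnt (F count now 4)
Step 3: +2 fires, +4 burnt (F count now 2)
Step 4: +3 fires, +2 burnt (F count now 3)
Step 5: +2 fires, +3 burnt (F count now 2)
Step 6: +2 fires, +2 burnt (F count now 2)
Step 7: +1 fires, +2 burnt (F count now 1)
Step 8: +0 fires, +1 burnt (F count now 0)
Fire out after step 8
Initially T: 21, now '.': 28
Total burnt (originally-T cells now '.'): 19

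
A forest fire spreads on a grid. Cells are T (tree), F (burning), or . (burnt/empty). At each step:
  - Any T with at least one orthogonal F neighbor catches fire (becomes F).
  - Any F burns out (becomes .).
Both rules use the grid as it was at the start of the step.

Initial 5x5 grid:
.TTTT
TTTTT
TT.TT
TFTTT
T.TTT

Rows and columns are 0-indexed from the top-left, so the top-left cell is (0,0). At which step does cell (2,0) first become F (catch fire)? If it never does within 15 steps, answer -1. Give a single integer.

Step 1: cell (2,0)='T' (+3 fires, +1 burnt)
Step 2: cell (2,0)='F' (+5 fires, +3 burnt)
  -> target ignites at step 2
Step 3: cell (2,0)='.' (+6 fires, +5 burnt)
Step 4: cell (2,0)='.' (+4 fires, +6 burnt)
Step 5: cell (2,0)='.' (+2 fires, +4 burnt)
Step 6: cell (2,0)='.' (+1 fires, +2 burnt)
Step 7: cell (2,0)='.' (+0 fires, +1 burnt)
  fire out at step 7

2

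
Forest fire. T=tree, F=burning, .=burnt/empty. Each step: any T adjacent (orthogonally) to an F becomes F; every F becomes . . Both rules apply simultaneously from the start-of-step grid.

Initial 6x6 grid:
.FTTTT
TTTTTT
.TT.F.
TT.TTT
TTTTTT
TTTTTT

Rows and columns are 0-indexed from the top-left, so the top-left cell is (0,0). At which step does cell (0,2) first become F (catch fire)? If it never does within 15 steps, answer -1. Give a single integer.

Step 1: cell (0,2)='F' (+4 fires, +2 burnt)
  -> target ignites at step 1
Step 2: cell (0,2)='.' (+10 fires, +4 burnt)
Step 3: cell (0,2)='.' (+6 fires, +10 burnt)
Step 4: cell (0,2)='.' (+5 fires, +6 burnt)
Step 5: cell (0,2)='.' (+3 fires, +5 burnt)
Step 6: cell (0,2)='.' (+1 fires, +3 burnt)
Step 7: cell (0,2)='.' (+0 fires, +1 burnt)
  fire out at step 7

1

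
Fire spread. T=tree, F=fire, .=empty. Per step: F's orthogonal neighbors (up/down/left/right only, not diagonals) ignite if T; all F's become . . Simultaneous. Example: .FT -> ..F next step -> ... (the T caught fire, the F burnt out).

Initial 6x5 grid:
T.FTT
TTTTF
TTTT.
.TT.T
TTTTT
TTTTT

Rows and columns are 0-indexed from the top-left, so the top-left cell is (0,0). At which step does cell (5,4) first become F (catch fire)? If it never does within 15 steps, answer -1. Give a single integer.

Step 1: cell (5,4)='T' (+4 fires, +2 burnt)
Step 2: cell (5,4)='T' (+3 fires, +4 burnt)
Step 3: cell (5,4)='T' (+3 fires, +3 burnt)
Step 4: cell (5,4)='T' (+4 fires, +3 burnt)
Step 5: cell (5,4)='T' (+3 fires, +4 burnt)
Step 6: cell (5,4)='T' (+4 fires, +3 burnt)
Step 7: cell (5,4)='F' (+3 fires, +4 burnt)
  -> target ignites at step 7
Step 8: cell (5,4)='.' (+0 fires, +3 burnt)
  fire out at step 8

7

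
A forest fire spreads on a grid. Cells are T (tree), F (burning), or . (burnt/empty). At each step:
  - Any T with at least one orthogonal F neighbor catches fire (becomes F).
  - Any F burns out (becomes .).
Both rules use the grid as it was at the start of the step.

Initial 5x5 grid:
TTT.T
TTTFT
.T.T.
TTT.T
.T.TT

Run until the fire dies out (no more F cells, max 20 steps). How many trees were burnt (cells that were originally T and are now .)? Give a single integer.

Answer: 14

Derivation:
Step 1: +3 fires, +1 burnt (F count now 3)
Step 2: +3 fires, +3 burnt (F count now 3)
Step 3: +3 fires, +3 burnt (F count now 3)
Step 4: +2 fires, +3 burnt (F count now 2)
Step 5: +3 fires, +2 burnt (F count now 3)
Step 6: +0 fires, +3 burnt (F count now 0)
Fire out after step 6
Initially T: 17, now '.': 22
Total burnt (originally-T cells now '.'): 14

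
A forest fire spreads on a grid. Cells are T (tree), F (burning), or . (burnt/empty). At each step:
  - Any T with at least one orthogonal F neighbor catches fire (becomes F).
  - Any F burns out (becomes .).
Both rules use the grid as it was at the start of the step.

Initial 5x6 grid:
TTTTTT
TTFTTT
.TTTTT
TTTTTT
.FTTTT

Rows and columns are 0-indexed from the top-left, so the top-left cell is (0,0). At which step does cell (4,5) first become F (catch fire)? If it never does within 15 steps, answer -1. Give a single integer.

Step 1: cell (4,5)='T' (+6 fires, +2 burnt)
Step 2: cell (4,5)='T' (+9 fires, +6 burnt)
Step 3: cell (4,5)='T' (+6 fires, +9 burnt)
Step 4: cell (4,5)='F' (+4 fires, +6 burnt)
  -> target ignites at step 4
Step 5: cell (4,5)='.' (+1 fires, +4 burnt)
Step 6: cell (4,5)='.' (+0 fires, +1 burnt)
  fire out at step 6

4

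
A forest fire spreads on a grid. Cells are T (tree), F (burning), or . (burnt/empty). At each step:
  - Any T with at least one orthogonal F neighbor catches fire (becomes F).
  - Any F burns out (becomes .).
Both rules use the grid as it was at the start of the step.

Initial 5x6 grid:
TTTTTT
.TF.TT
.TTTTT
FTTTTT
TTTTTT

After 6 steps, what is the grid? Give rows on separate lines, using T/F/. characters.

Step 1: 5 trees catch fire, 2 burn out
  TTFTTT
  .F..TT
  .TFTTT
  .FTTTT
  FTTTTT
Step 2: 6 trees catch fire, 5 burn out
  TF.FTT
  ....TT
  .F.FTT
  ..FTTT
  .FTTTT
Step 3: 5 trees catch fire, 6 burn out
  F...FT
  ....TT
  ....FT
  ...FTT
  ..FTTT
Step 4: 5 trees catch fire, 5 burn out
  .....F
  ....FT
  .....F
  ....FT
  ...FTT
Step 5: 3 trees catch fire, 5 burn out
  ......
  .....F
  ......
  .....F
  ....FT
Step 6: 1 trees catch fire, 3 burn out
  ......
  ......
  ......
  ......
  .....F

......
......
......
......
.....F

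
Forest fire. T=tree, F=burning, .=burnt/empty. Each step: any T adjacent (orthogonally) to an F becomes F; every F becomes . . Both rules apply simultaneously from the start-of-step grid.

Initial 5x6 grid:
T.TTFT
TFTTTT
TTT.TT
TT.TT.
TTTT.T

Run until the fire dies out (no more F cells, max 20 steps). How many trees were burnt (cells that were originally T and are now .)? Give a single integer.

Answer: 22

Derivation:
Step 1: +6 fires, +2 burnt (F count now 6)
Step 2: +8 fires, +6 burnt (F count now 8)
Step 3: +4 fires, +8 burnt (F count now 4)
Step 4: +3 fires, +4 burnt (F count now 3)
Step 5: +1 fires, +3 burnt (F count now 1)
Step 6: +0 fires, +1 burnt (F count now 0)
Fire out after step 6
Initially T: 23, now '.': 29
Total burnt (originally-T cells now '.'): 22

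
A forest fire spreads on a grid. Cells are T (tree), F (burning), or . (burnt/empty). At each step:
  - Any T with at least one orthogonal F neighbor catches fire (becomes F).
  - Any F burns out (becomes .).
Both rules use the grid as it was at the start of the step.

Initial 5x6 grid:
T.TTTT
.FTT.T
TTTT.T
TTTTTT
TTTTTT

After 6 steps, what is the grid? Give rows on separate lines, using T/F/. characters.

Step 1: 2 trees catch fire, 1 burn out
  T.TTTT
  ..FT.T
  TFTT.T
  TTTTTT
  TTTTTT
Step 2: 5 trees catch fire, 2 burn out
  T.FTTT
  ...F.T
  F.FT.T
  TFTTTT
  TTTTTT
Step 3: 5 trees catch fire, 5 burn out
  T..FTT
  .....T
  ...F.T
  F.FTTT
  TFTTTT
Step 4: 4 trees catch fire, 5 burn out
  T...FT
  .....T
  .....T
  ...FTT
  F.FTTT
Step 5: 3 trees catch fire, 4 burn out
  T....F
  .....T
  .....T
  ....FT
  ...FTT
Step 6: 3 trees catch fire, 3 burn out
  T.....
  .....F
  .....T
  .....F
  ....FT

T.....
.....F
.....T
.....F
....FT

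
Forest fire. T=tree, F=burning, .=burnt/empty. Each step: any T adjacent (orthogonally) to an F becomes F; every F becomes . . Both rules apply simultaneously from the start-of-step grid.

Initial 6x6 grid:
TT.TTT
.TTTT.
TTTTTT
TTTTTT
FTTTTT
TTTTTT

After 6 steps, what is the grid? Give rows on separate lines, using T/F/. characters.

Step 1: 3 trees catch fire, 1 burn out
  TT.TTT
  .TTTT.
  TTTTTT
  FTTTTT
  .FTTTT
  FTTTTT
Step 2: 4 trees catch fire, 3 burn out
  TT.TTT
  .TTTT.
  FTTTTT
  .FTTTT
  ..FTTT
  .FTTTT
Step 3: 4 trees catch fire, 4 burn out
  TT.TTT
  .TTTT.
  .FTTTT
  ..FTTT
  ...FTT
  ..FTTT
Step 4: 5 trees catch fire, 4 burn out
  TT.TTT
  .FTTT.
  ..FTTT
  ...FTT
  ....FT
  ...FTT
Step 5: 6 trees catch fire, 5 burn out
  TF.TTT
  ..FTT.
  ...FTT
  ....FT
  .....F
  ....FT
Step 6: 5 trees catch fire, 6 burn out
  F..TTT
  ...FT.
  ....FT
  .....F
  ......
  .....F

F..TTT
...FT.
....FT
.....F
......
.....F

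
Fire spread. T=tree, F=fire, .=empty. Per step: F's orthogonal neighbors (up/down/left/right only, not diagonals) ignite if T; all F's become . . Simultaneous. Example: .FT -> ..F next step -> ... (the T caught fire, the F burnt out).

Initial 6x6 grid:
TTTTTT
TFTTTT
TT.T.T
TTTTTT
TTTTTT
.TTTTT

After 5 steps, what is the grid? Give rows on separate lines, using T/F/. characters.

Step 1: 4 trees catch fire, 1 burn out
  TFTTTT
  F.FTTT
  TF.T.T
  TTTTTT
  TTTTTT
  .TTTTT
Step 2: 5 trees catch fire, 4 burn out
  F.FTTT
  ...FTT
  F..T.T
  TFTTTT
  TTTTTT
  .TTTTT
Step 3: 6 trees catch fire, 5 burn out
  ...FTT
  ....FT
  ...F.T
  F.FTTT
  TFTTTT
  .TTTTT
Step 4: 6 trees catch fire, 6 burn out
  ....FT
  .....F
  .....T
  ...FTT
  F.FTTT
  .FTTTT
Step 5: 5 trees catch fire, 6 burn out
  .....F
  ......
  .....F
  ....FT
  ...FTT
  ..FTTT

.....F
......
.....F
....FT
...FTT
..FTTT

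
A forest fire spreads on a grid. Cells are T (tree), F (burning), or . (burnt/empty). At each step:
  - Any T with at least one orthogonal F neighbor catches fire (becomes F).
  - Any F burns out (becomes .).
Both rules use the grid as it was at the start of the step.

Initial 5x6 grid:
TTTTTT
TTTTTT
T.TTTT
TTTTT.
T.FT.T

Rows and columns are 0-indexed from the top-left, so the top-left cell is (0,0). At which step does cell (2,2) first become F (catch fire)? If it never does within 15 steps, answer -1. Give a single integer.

Step 1: cell (2,2)='T' (+2 fires, +1 burnt)
Step 2: cell (2,2)='F' (+3 fires, +2 burnt)
  -> target ignites at step 2
Step 3: cell (2,2)='.' (+4 fires, +3 burnt)
Step 4: cell (2,2)='.' (+6 fires, +4 burnt)
Step 5: cell (2,2)='.' (+5 fires, +6 burnt)
Step 6: cell (2,2)='.' (+3 fires, +5 burnt)
Step 7: cell (2,2)='.' (+1 fires, +3 burnt)
Step 8: cell (2,2)='.' (+0 fires, +1 burnt)
  fire out at step 8

2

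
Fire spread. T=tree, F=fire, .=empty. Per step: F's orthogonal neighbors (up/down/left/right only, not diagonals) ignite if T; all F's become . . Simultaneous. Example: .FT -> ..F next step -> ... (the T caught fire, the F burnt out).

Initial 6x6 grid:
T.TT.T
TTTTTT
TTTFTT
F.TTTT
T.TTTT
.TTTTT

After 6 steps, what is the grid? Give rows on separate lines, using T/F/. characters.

Step 1: 6 trees catch fire, 2 burn out
  T.TT.T
  TTTFTT
  FTF.FT
  ..TFTT
  F.TTTT
  .TTTTT
Step 2: 9 trees catch fire, 6 burn out
  T.TF.T
  FTF.FT
  .F...F
  ..F.FT
  ..TFTT
  .TTTTT
Step 3: 8 trees catch fire, 9 burn out
  F.F..T
  .F...F
  ......
  .....F
  ..F.FT
  .TTFTT
Step 4: 4 trees catch fire, 8 burn out
  .....F
  ......
  ......
  ......
  .....F
  .TF.FT
Step 5: 2 trees catch fire, 4 burn out
  ......
  ......
  ......
  ......
  ......
  .F...F
Step 6: 0 trees catch fire, 2 burn out
  ......
  ......
  ......
  ......
  ......
  ......

......
......
......
......
......
......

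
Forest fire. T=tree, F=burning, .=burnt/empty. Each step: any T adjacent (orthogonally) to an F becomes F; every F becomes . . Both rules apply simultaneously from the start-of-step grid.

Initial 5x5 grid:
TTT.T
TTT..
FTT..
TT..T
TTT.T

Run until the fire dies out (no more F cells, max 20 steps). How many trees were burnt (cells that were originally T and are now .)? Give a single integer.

Answer: 13

Derivation:
Step 1: +3 fires, +1 burnt (F count now 3)
Step 2: +5 fires, +3 burnt (F count now 5)
Step 3: +3 fires, +5 burnt (F count now 3)
Step 4: +2 fires, +3 burnt (F count now 2)
Step 5: +0 fires, +2 burnt (F count now 0)
Fire out after step 5
Initially T: 16, now '.': 22
Total burnt (originally-T cells now '.'): 13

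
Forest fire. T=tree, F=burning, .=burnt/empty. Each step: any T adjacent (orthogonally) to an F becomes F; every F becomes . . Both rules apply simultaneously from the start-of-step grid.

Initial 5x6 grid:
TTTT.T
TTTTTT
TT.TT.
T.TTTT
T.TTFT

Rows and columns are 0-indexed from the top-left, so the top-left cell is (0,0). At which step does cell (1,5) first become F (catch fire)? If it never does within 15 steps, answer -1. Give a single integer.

Step 1: cell (1,5)='T' (+3 fires, +1 burnt)
Step 2: cell (1,5)='T' (+4 fires, +3 burnt)
Step 3: cell (1,5)='T' (+3 fires, +4 burnt)
Step 4: cell (1,5)='F' (+2 fires, +3 burnt)
  -> target ignites at step 4
Step 5: cell (1,5)='.' (+3 fires, +2 burnt)
Step 6: cell (1,5)='.' (+2 fires, +3 burnt)
Step 7: cell (1,5)='.' (+3 fires, +2 burnt)
Step 8: cell (1,5)='.' (+2 fires, +3 burnt)
Step 9: cell (1,5)='.' (+1 fires, +2 burnt)
Step 10: cell (1,5)='.' (+1 fires, +1 burnt)
Step 11: cell (1,5)='.' (+0 fires, +1 burnt)
  fire out at step 11

4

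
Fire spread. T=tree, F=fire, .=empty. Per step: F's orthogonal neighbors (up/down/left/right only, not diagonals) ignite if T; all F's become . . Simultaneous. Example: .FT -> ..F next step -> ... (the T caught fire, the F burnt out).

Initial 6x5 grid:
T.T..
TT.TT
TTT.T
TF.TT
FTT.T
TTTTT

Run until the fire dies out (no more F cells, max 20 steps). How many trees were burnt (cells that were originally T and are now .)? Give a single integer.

Answer: 20

Derivation:
Step 1: +4 fires, +2 burnt (F count now 4)
Step 2: +5 fires, +4 burnt (F count now 5)
Step 3: +2 fires, +5 burnt (F count now 2)
Step 4: +2 fires, +2 burnt (F count now 2)
Step 5: +1 fires, +2 burnt (F count now 1)
Step 6: +1 fires, +1 burnt (F count now 1)
Step 7: +1 fires, +1 burnt (F count now 1)
Step 8: +2 fires, +1 burnt (F count now 2)
Step 9: +1 fires, +2 burnt (F count now 1)
Step 10: +1 fires, +1 burnt (F count now 1)
Step 11: +0 fires, +1 burnt (F count now 0)
Fire out after step 11
Initially T: 21, now '.': 29
Total burnt (originally-T cells now '.'): 20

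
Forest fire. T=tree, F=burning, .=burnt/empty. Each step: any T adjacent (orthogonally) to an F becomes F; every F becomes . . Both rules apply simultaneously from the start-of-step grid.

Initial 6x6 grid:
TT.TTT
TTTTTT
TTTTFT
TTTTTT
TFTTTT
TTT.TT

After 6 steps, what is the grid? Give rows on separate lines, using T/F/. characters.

Step 1: 8 trees catch fire, 2 burn out
  TT.TTT
  TTTTFT
  TTTF.F
  TFTTFT
  F.FTTT
  TFT.TT
Step 2: 13 trees catch fire, 8 burn out
  TT.TFT
  TTTF.F
  TFF...
  F.FF.F
  ...FFT
  F.F.TT
Step 3: 7 trees catch fire, 13 burn out
  TT.F.F
  TFF...
  F.....
  ......
  .....F
  ....FT
Step 4: 3 trees catch fire, 7 burn out
  TF....
  F.....
  ......
  ......
  ......
  .....F
Step 5: 1 trees catch fire, 3 burn out
  F.....
  ......
  ......
  ......
  ......
  ......
Step 6: 0 trees catch fire, 1 burn out
  ......
  ......
  ......
  ......
  ......
  ......

......
......
......
......
......
......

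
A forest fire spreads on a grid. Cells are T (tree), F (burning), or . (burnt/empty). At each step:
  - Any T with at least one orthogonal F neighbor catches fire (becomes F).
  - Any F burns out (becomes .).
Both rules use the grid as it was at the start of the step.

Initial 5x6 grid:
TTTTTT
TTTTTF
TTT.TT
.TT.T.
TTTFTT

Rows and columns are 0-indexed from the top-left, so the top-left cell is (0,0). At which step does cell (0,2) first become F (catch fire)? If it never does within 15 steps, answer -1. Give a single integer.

Step 1: cell (0,2)='T' (+5 fires, +2 burnt)
Step 2: cell (0,2)='T' (+7 fires, +5 burnt)
Step 3: cell (0,2)='T' (+5 fires, +7 burnt)
Step 4: cell (0,2)='F' (+3 fires, +5 burnt)
  -> target ignites at step 4
Step 5: cell (0,2)='.' (+3 fires, +3 burnt)
Step 6: cell (0,2)='.' (+1 fires, +3 burnt)
Step 7: cell (0,2)='.' (+0 fires, +1 burnt)
  fire out at step 7

4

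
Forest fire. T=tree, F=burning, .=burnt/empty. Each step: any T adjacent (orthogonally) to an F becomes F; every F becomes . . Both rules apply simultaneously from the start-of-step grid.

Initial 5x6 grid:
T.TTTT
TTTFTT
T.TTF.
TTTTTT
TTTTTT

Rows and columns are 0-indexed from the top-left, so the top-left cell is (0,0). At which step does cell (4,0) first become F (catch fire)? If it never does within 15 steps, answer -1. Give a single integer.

Step 1: cell (4,0)='T' (+5 fires, +2 burnt)
Step 2: cell (4,0)='T' (+8 fires, +5 burnt)
Step 3: cell (4,0)='T' (+5 fires, +8 burnt)
Step 4: cell (4,0)='T' (+4 fires, +5 burnt)
Step 5: cell (4,0)='T' (+2 fires, +4 burnt)
Step 6: cell (4,0)='F' (+1 fires, +2 burnt)
  -> target ignites at step 6
Step 7: cell (4,0)='.' (+0 fires, +1 burnt)
  fire out at step 7

6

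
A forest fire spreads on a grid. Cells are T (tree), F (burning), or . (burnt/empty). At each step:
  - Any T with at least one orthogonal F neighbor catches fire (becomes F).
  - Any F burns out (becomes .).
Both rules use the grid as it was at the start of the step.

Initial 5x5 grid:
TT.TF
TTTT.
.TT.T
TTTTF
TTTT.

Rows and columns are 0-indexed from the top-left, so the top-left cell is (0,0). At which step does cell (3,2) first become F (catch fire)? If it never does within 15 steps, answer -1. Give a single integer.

Step 1: cell (3,2)='T' (+3 fires, +2 burnt)
Step 2: cell (3,2)='F' (+3 fires, +3 burnt)
  -> target ignites at step 2
Step 3: cell (3,2)='.' (+4 fires, +3 burnt)
Step 4: cell (3,2)='.' (+4 fires, +4 burnt)
Step 5: cell (3,2)='.' (+3 fires, +4 burnt)
Step 6: cell (3,2)='.' (+1 fires, +3 burnt)
Step 7: cell (3,2)='.' (+0 fires, +1 burnt)
  fire out at step 7

2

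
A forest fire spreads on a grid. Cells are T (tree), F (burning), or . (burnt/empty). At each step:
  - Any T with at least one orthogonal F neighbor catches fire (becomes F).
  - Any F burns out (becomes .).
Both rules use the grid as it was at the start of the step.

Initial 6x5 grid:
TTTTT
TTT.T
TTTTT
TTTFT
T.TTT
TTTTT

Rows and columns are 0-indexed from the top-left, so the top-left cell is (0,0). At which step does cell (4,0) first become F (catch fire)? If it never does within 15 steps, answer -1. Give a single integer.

Step 1: cell (4,0)='T' (+4 fires, +1 burnt)
Step 2: cell (4,0)='T' (+6 fires, +4 burnt)
Step 3: cell (4,0)='T' (+6 fires, +6 burnt)
Step 4: cell (4,0)='F' (+6 fires, +6 burnt)
  -> target ignites at step 4
Step 5: cell (4,0)='.' (+4 fires, +6 burnt)
Step 6: cell (4,0)='.' (+1 fires, +4 burnt)
Step 7: cell (4,0)='.' (+0 fires, +1 burnt)
  fire out at step 7

4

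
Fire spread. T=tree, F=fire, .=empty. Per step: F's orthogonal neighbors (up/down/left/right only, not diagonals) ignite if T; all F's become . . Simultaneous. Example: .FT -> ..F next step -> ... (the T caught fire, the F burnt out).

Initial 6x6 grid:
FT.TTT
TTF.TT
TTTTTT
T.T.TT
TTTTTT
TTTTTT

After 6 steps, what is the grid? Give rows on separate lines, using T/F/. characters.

Step 1: 4 trees catch fire, 2 burn out
  .F.TTT
  FF..TT
  TTFTTT
  T.T.TT
  TTTTTT
  TTTTTT
Step 2: 4 trees catch fire, 4 burn out
  ...TTT
  ....TT
  FF.FTT
  T.F.TT
  TTTTTT
  TTTTTT
Step 3: 3 trees catch fire, 4 burn out
  ...TTT
  ....TT
  ....FT
  F...TT
  TTFTTT
  TTTTTT
Step 4: 7 trees catch fire, 3 burn out
  ...TTT
  ....FT
  .....F
  ....FT
  FF.FTT
  TTFTTT
Step 5: 7 trees catch fire, 7 burn out
  ...TFT
  .....F
  ......
  .....F
  ....FT
  FF.FTT
Step 6: 4 trees catch fire, 7 burn out
  ...F.F
  ......
  ......
  ......
  .....F
  ....FT

...F.F
......
......
......
.....F
....FT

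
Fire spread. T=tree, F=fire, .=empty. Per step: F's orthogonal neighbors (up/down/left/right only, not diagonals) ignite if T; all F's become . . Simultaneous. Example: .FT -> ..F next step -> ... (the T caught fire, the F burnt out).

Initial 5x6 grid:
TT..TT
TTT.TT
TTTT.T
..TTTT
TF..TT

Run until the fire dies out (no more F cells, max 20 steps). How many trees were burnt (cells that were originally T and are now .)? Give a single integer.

Answer: 1

Derivation:
Step 1: +1 fires, +1 burnt (F count now 1)
Step 2: +0 fires, +1 burnt (F count now 0)
Fire out after step 2
Initially T: 21, now '.': 10
Total burnt (originally-T cells now '.'): 1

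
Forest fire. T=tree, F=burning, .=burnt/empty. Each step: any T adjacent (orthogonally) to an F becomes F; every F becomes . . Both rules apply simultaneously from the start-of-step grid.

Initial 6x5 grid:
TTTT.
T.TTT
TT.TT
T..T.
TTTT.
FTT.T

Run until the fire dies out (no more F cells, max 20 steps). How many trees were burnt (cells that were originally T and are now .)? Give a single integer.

Answer: 20

Derivation:
Step 1: +2 fires, +1 burnt (F count now 2)
Step 2: +3 fires, +2 burnt (F count now 3)
Step 3: +2 fires, +3 burnt (F count now 2)
Step 4: +3 fires, +2 burnt (F count now 3)
Step 5: +2 fires, +3 burnt (F count now 2)
Step 6: +2 fires, +2 burnt (F count now 2)
Step 7: +3 fires, +2 burnt (F count now 3)
Step 8: +3 fires, +3 burnt (F count now 3)
Step 9: +0 fires, +3 burnt (F count now 0)
Fire out after step 9
Initially T: 21, now '.': 29
Total burnt (originally-T cells now '.'): 20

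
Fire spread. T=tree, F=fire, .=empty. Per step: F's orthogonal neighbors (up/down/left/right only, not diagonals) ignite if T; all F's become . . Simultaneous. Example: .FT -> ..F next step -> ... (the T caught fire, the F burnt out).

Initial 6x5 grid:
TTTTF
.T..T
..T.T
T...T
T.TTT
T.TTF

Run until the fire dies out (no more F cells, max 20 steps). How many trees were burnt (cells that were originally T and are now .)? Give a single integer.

Answer: 13

Derivation:
Step 1: +4 fires, +2 burnt (F count now 4)
Step 2: +5 fires, +4 burnt (F count now 5)
Step 3: +2 fires, +5 burnt (F count now 2)
Step 4: +2 fires, +2 burnt (F count now 2)
Step 5: +0 fires, +2 burnt (F count now 0)
Fire out after step 5
Initially T: 17, now '.': 26
Total burnt (originally-T cells now '.'): 13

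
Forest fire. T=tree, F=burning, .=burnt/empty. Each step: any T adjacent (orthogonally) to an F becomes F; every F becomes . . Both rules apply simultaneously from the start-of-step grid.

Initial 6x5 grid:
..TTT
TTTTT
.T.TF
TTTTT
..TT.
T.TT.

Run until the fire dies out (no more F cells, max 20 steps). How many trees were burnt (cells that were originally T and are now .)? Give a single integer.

Step 1: +3 fires, +1 burnt (F count now 3)
Step 2: +3 fires, +3 burnt (F count now 3)
Step 3: +4 fires, +3 burnt (F count now 4)
Step 4: +5 fires, +4 burnt (F count now 5)
Step 5: +4 fires, +5 burnt (F count now 4)
Step 6: +0 fires, +4 burnt (F count now 0)
Fire out after step 6
Initially T: 20, now '.': 29
Total burnt (originally-T cells now '.'): 19

Answer: 19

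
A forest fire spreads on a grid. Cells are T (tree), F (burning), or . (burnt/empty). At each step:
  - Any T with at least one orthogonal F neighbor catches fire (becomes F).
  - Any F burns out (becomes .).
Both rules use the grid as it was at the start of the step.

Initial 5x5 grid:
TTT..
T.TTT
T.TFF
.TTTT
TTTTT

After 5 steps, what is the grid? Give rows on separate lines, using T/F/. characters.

Step 1: 5 trees catch fire, 2 burn out
  TTT..
  T.TFF
  T.F..
  .TTFF
  TTTTT
Step 2: 4 trees catch fire, 5 burn out
  TTT..
  T.F..
  T....
  .TF..
  TTTFF
Step 3: 3 trees catch fire, 4 burn out
  TTF..
  T....
  T....
  .F...
  TTF..
Step 4: 2 trees catch fire, 3 burn out
  TF...
  T....
  T....
  .....
  TF...
Step 5: 2 trees catch fire, 2 burn out
  F....
  T....
  T....
  .....
  F....

F....
T....
T....
.....
F....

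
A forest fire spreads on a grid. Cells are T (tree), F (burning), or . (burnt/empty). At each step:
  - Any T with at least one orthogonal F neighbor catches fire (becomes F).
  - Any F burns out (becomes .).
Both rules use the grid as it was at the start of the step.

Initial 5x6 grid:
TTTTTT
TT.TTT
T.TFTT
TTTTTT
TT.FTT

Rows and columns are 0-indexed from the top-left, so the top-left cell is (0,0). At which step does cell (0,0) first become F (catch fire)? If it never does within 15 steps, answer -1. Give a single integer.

Step 1: cell (0,0)='T' (+5 fires, +2 burnt)
Step 2: cell (0,0)='T' (+6 fires, +5 burnt)
Step 3: cell (0,0)='T' (+5 fires, +6 burnt)
Step 4: cell (0,0)='T' (+4 fires, +5 burnt)
Step 5: cell (0,0)='F' (+4 fires, +4 burnt)
  -> target ignites at step 5
Step 6: cell (0,0)='.' (+1 fires, +4 burnt)
Step 7: cell (0,0)='.' (+0 fires, +1 burnt)
  fire out at step 7

5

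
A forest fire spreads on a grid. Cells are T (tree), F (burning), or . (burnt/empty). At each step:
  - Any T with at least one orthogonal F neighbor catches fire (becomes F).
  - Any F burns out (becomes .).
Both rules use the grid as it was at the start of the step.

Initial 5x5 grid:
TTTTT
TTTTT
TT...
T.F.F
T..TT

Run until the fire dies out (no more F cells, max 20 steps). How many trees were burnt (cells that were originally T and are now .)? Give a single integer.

Answer: 2

Derivation:
Step 1: +1 fires, +2 burnt (F count now 1)
Step 2: +1 fires, +1 burnt (F count now 1)
Step 3: +0 fires, +1 burnt (F count now 0)
Fire out after step 3
Initially T: 16, now '.': 11
Total burnt (originally-T cells now '.'): 2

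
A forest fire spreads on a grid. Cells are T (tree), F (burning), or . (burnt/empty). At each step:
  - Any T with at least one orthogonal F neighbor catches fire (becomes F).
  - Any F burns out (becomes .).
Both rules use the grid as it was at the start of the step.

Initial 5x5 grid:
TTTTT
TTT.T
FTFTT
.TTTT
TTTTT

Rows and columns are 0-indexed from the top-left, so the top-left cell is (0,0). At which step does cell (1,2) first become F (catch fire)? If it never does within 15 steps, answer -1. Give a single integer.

Step 1: cell (1,2)='F' (+5 fires, +2 burnt)
  -> target ignites at step 1
Step 2: cell (1,2)='.' (+7 fires, +5 burnt)
Step 3: cell (1,2)='.' (+6 fires, +7 burnt)
Step 4: cell (1,2)='.' (+3 fires, +6 burnt)
Step 5: cell (1,2)='.' (+0 fires, +3 burnt)
  fire out at step 5

1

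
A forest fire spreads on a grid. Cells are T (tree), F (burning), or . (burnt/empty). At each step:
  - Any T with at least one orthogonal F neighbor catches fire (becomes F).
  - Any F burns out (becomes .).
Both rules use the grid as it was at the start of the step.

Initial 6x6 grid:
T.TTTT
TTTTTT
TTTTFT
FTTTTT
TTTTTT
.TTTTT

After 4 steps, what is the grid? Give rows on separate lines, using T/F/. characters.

Step 1: 7 trees catch fire, 2 burn out
  T.TTTT
  TTTTFT
  FTTF.F
  .FTTFT
  FTTTTT
  .TTTTT
Step 2: 11 trees catch fire, 7 burn out
  T.TTFT
  FTTF.F
  .FF...
  ..FF.F
  .FTTFT
  .TTTTT
Step 3: 10 trees catch fire, 11 burn out
  F.TF.F
  .FF...
  ......
  ......
  ..FF.F
  .FTTFT
Step 4: 4 trees catch fire, 10 burn out
  ..F...
  ......
  ......
  ......
  ......
  ..FF.F

..F...
......
......
......
......
..FF.F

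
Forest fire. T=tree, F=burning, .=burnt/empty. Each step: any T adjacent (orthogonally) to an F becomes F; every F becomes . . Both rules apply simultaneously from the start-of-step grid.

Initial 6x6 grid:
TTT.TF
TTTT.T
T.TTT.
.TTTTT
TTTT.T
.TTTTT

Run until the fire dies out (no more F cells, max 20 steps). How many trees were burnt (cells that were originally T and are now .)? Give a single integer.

Answer: 2

Derivation:
Step 1: +2 fires, +1 burnt (F count now 2)
Step 2: +0 fires, +2 burnt (F count now 0)
Fire out after step 2
Initially T: 28, now '.': 10
Total burnt (originally-T cells now '.'): 2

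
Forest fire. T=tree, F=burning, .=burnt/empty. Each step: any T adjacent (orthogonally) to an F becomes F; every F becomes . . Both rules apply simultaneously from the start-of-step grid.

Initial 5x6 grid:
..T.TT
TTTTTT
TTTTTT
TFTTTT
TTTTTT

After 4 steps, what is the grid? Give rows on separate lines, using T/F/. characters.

Step 1: 4 trees catch fire, 1 burn out
  ..T.TT
  TTTTTT
  TFTTTT
  F.FTTT
  TFTTTT
Step 2: 6 trees catch fire, 4 burn out
  ..T.TT
  TFTTTT
  F.FTTT
  ...FTT
  F.FTTT
Step 3: 5 trees catch fire, 6 burn out
  ..T.TT
  F.FTTT
  ...FTT
  ....FT
  ...FTT
Step 4: 5 trees catch fire, 5 burn out
  ..F.TT
  ...FTT
  ....FT
  .....F
  ....FT

..F.TT
...FTT
....FT
.....F
....FT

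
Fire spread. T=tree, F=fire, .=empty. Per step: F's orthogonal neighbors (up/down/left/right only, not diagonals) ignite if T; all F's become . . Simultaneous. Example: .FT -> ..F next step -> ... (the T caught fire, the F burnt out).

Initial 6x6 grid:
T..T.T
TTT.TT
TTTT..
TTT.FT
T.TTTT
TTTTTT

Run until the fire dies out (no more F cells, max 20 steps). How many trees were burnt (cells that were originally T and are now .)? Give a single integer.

Step 1: +2 fires, +1 burnt (F count now 2)
Step 2: +3 fires, +2 burnt (F count now 3)
Step 3: +3 fires, +3 burnt (F count now 3)
Step 4: +2 fires, +3 burnt (F count now 2)
Step 5: +3 fires, +2 burnt (F count now 3)
Step 6: +5 fires, +3 burnt (F count now 5)
Step 7: +3 fires, +5 burnt (F count now 3)
Step 8: +1 fires, +3 burnt (F count now 1)
Step 9: +1 fires, +1 burnt (F count now 1)
Step 10: +0 fires, +1 burnt (F count now 0)
Fire out after step 10
Initially T: 27, now '.': 32
Total burnt (originally-T cells now '.'): 23

Answer: 23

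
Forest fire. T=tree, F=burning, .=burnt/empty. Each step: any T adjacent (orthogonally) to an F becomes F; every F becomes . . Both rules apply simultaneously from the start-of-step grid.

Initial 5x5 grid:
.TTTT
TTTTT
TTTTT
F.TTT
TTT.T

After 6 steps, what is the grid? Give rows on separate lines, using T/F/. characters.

Step 1: 2 trees catch fire, 1 burn out
  .TTTT
  TTTTT
  FTTTT
  ..TTT
  FTT.T
Step 2: 3 trees catch fire, 2 burn out
  .TTTT
  FTTTT
  .FTTT
  ..TTT
  .FT.T
Step 3: 3 trees catch fire, 3 burn out
  .TTTT
  .FTTT
  ..FTT
  ..TTT
  ..F.T
Step 4: 4 trees catch fire, 3 burn out
  .FTTT
  ..FTT
  ...FT
  ..FTT
  ....T
Step 5: 4 trees catch fire, 4 burn out
  ..FTT
  ...FT
  ....F
  ...FT
  ....T
Step 6: 3 trees catch fire, 4 burn out
  ...FT
  ....F
  .....
  ....F
  ....T

...FT
....F
.....
....F
....T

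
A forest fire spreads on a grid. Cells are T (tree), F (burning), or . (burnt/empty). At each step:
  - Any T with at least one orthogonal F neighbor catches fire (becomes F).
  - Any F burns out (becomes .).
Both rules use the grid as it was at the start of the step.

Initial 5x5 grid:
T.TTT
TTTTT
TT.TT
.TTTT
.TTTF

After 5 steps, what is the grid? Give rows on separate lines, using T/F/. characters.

Step 1: 2 trees catch fire, 1 burn out
  T.TTT
  TTTTT
  TT.TT
  .TTTF
  .TTF.
Step 2: 3 trees catch fire, 2 burn out
  T.TTT
  TTTTT
  TT.TF
  .TTF.
  .TF..
Step 3: 4 trees catch fire, 3 burn out
  T.TTT
  TTTTF
  TT.F.
  .TF..
  .F...
Step 4: 3 trees catch fire, 4 burn out
  T.TTF
  TTTF.
  TT...
  .F...
  .....
Step 5: 3 trees catch fire, 3 burn out
  T.TF.
  TTF..
  TF...
  .....
  .....

T.TF.
TTF..
TF...
.....
.....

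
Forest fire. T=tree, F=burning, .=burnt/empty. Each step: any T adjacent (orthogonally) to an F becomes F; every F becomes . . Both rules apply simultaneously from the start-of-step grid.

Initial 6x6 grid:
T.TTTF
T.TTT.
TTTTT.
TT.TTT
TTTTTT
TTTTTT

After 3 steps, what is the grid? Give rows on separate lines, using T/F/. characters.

Step 1: 1 trees catch fire, 1 burn out
  T.TTF.
  T.TTT.
  TTTTT.
  TT.TTT
  TTTTTT
  TTTTTT
Step 2: 2 trees catch fire, 1 burn out
  T.TF..
  T.TTF.
  TTTTT.
  TT.TTT
  TTTTTT
  TTTTTT
Step 3: 3 trees catch fire, 2 burn out
  T.F...
  T.TF..
  TTTTF.
  TT.TTT
  TTTTTT
  TTTTTT

T.F...
T.TF..
TTTTF.
TT.TTT
TTTTTT
TTTTTT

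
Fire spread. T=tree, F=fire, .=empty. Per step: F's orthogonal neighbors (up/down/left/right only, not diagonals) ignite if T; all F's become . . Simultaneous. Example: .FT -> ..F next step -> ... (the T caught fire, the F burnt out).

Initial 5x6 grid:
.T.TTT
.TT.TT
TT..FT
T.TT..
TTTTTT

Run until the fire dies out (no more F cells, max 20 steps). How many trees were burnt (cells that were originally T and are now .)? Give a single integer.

Step 1: +2 fires, +1 burnt (F count now 2)
Step 2: +2 fires, +2 burnt (F count now 2)
Step 3: +2 fires, +2 burnt (F count now 2)
Step 4: +0 fires, +2 burnt (F count now 0)
Fire out after step 4
Initially T: 20, now '.': 16
Total burnt (originally-T cells now '.'): 6

Answer: 6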